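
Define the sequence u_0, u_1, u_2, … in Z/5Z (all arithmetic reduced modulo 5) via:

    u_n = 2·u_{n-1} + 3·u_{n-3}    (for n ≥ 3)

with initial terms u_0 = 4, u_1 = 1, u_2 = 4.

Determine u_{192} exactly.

u_3 = 2·4 + 0·1 + 3·4 = 0
u_4 = 2·0 + 0·4 + 3·1 = 3
u_5 = 2·3 + 0·0 + 3·4 = 3
u_6 = 2·3 + 0·3 + 3·0 = 1
u_7 = 2·1 + 0·3 + 3·3 = 1
u_8 = 2·1 + 0·1 + 3·3 = 1
Continuing the recurrence:
  u_9 = 0;  u_10 = 3;  u_11 = 4;  u_12 = 3;  u_13 = 0;  u_14 = 2
  u_15 = 3;  u_16 = 1;  u_17 = 3;  u_18 = 0;  u_19 = 3;  u_20 = 0
  u_21 = 0;  u_22 = 4;  u_23 = 3;  u_24 = 1;  u_25 = 4;  u_26 = 2
  u_27 = 2;  u_28 = 1;  u_29 = 3;  u_30 = 2;  u_31 = 2;  u_32 = 3
  u_33 = 2;  u_34 = 0;  u_35 = 4;  u_36 = 4;  u_37 = 3;  u_38 = 3
  u_39 = 3;  u_40 = 0;  u_41 = 4;  u_42 = 2;  u_43 = 4;  u_44 = 0
  u_45 = 1;  u_46 = 4;  u_47 = 3;  u_48 = 4;  u_49 = 0;  u_50 = 4
  u_51 = 0;  u_52 = 0;  u_53 = 2;  u_54 = 4;  u_55 = 3;  u_56 = 2
  u_57 = 1;  u_58 = 1;  u_59 = 3;  u_60 = 4;  u_61 = 1;  u_62 = 1
  u_63 = 4;  u_64 = 1;  u_65 = 0;  u_66 = 2;  u_67 = 2;  u_68 = 4
  u_69 = 4;  u_70 = 4;  u_71 = 0;  u_72 = 2;  u_73 = 1;  u_74 = 2
  u_75 = 0;  u_76 = 3;  u_77 = 2;  u_78 = 4;  u_79 = 2;  u_80 = 0
  u_81 = 2;  u_82 = 0;  u_83 = 0;  u_84 = 1;  u_85 = 2;  u_86 = 4
  u_87 = 1;  u_88 = 3;  u_89 = 3;  u_90 = 4;  u_91 = 2;  u_92 = 3
  u_93 = 3;  u_94 = 2;  u_95 = 3;  u_96 = 0;  u_97 = 1;  u_98 = 1
  u_99 = 2;  u_100 = 2;  u_101 = 2;  u_102 = 0;  u_103 = 1;  u_104 = 3
  u_105 = 1;  u_106 = 0;  u_107 = 4;  u_108 = 1;  u_109 = 2;  u_110 = 1
  u_111 = 0;  u_112 = 1;  u_113 = 0;  u_114 = 0;  u_115 = 3;  u_116 = 1
  u_117 = 2;  u_118 = 3;  u_119 = 4;  u_120 = 4;  u_121 = 2;  u_122 = 1
  u_123 = 4;  u_124 = 4;  u_125 = 1;  u_126 = 4;  u_127 = 0;  u_128 = 3
  u_129 = 3;  u_130 = 1;  u_131 = 1;  u_132 = 1;  u_133 = 0;  u_134 = 3
  u_135 = 4;  u_136 = 3;  u_137 = 0;  u_138 = 2;  u_139 = 3;  u_140 = 1
  u_141 = 3;  u_142 = 0;  u_143 = 3;  u_144 = 0;  u_145 = 0;  u_146 = 4
  u_147 = 3;  u_148 = 1;  u_149 = 4;  u_150 = 2;  u_151 = 2;  u_152 = 1
  u_153 = 3;  u_154 = 2;  u_155 = 2;  u_156 = 3;  u_157 = 2;  u_158 = 0
  u_159 = 4;  u_160 = 4;  u_161 = 3;  u_162 = 3;  u_163 = 3;  u_164 = 0
  u_165 = 4;  u_166 = 2;  u_167 = 4;  u_168 = 0;  u_169 = 1;  u_170 = 4
  u_171 = 3;  u_172 = 4;  u_173 = 0;  u_174 = 4;  u_175 = 0;  u_176 = 0
  u_177 = 2;  u_178 = 4;  u_179 = 3;  u_180 = 2;  u_181 = 1;  u_182 = 1
  u_183 = 3;  u_184 = 4;  u_185 = 1;  u_186 = 1;  u_187 = 4;  u_188 = 1
  u_189 = 0;  u_190 = 2
u_191 = 2·2 + 0·0 + 3·1 = 2
u_192 = 2·2 + 0·2 + 3·0 = 4

4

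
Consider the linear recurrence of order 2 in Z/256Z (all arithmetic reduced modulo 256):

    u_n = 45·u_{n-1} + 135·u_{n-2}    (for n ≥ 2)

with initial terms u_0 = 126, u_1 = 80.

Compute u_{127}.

u_2 = 45·80 + 135·126 = 130
u_3 = 45·130 + 135·80 = 10
u_4 = 45·10 + 135·130 = 80
u_5 = 45·80 + 135·10 = 86
u_6 = 45·86 + 135·80 = 78
u_7 = 45·78 + 135·86 = 16
u_8 = 45·16 + 135·78 = 242
u_9 = 45·242 + 135·16 = 250
u_10 = 45·250 + 135·242 = 144
u_11 = 45·144 + 135·250 = 38
u_12 = 45·38 + 135·144 = 158
u_13 = 45·158 + 135·38 = 208
u_14 = 45·208 + 135·158 = 226
u_15 = 45·226 + 135·208 = 106
u_16 = 45·106 + 135·226 = 208
u_17 = 45·208 + 135·106 = 118
u_18 = 45·118 + 135·208 = 110
u_19 = 45·110 + 135·118 = 144
u_20 = 45·144 + 135·110 = 82
u_21 = 45·82 + 135·144 = 90
u_22 = 45·90 + 135·82 = 16
u_23 = 45·16 + 135·90 = 70
u_24 = 45·70 + 135·16 = 190
u_25 = 45·190 + 135·70 = 80
u_26 = 45·80 + 135·190 = 66
u_27 = 45·66 + 135·80 = 202
u_28 = 45·202 + 135·66 = 80
u_29 = 45·80 + 135·202 = 150
u_30 = 45·150 + 135·80 = 142
u_31 = 45·142 + 135·150 = 16
u_32 = 45·16 + 135·142 = 178
u_33 = 45·178 + 135·16 = 186
u_34 = 45·186 + 135·178 = 144
u_35 = 45·144 + 135·186 = 102
u_36 = 45·102 + 135·144 = 222
u_37 = 45·222 + 135·102 = 208
u_38 = 45·208 + 135·222 = 162
u_39 = 45·162 + 135·208 = 42
u_40 = 45·42 + 135·162 = 208
u_41 = 45·208 + 135·42 = 182
u_42 = 45·182 + 135·208 = 174
u_43 = 45·174 + 135·182 = 144
u_44 = 45·144 + 135·174 = 18
u_45 = 45·18 + 135·144 = 26
u_46 = 45·26 + 135·18 = 16
u_47 = 45·16 + 135·26 = 134
u_48 = 45·134 + 135·16 = 254
u_49 = 45·254 + 135·134 = 80
u_50 = 45·80 + 135·254 = 2
u_51 = 45·2 + 135·80 = 138
u_52 = 45·138 + 135·2 = 80
u_53 = 45·80 + 135·138 = 214
u_54 = 45·214 + 135·80 = 206
u_55 = 45·206 + 135·214 = 16
u_56 = 45·16 + 135·206 = 114
u_57 = 45·114 + 135·16 = 122
u_58 = 45·122 + 135·114 = 144
u_59 = 45·144 + 135·122 = 166
u_60 = 45·166 + 135·144 = 30
u_61 = 45·30 + 135·166 = 208
u_62 = 45·208 + 135·30 = 98
u_63 = 45·98 + 135·208 = 234
u_64 = 45·234 + 135·98 = 208
u_65 = 45·208 + 135·234 = 246
u_66 = 45·246 + 135·208 = 238
u_67 = 45·238 + 135·246 = 144
u_68 = 45·144 + 135·238 = 210
u_69 = 45·210 + 135·144 = 218
u_70 = 45·218 + 135·210 = 16
u_71 = 45·16 + 135·218 = 198
u_72 = 45·198 + 135·16 = 62
u_73 = 45·62 + 135·198 = 80
u_74 = 45·80 + 135·62 = 194
u_75 = 45·194 + 135·80 = 74
u_76 = 45·74 + 135·194 = 80
u_77 = 45·80 + 135·74 = 22
u_78 = 45·22 + 135·80 = 14
u_79 = 45·14 + 135·22 = 16
u_80 = 45·16 + 135·14 = 50
u_81 = 45·50 + 135·16 = 58
u_82 = 45·58 + 135·50 = 144
u_83 = 45·144 + 135·58 = 230
u_84 = 45·230 + 135·144 = 94
u_85 = 45·94 + 135·230 = 208
u_86 = 45·208 + 135·94 = 34
u_87 = 45·34 + 135·208 = 170
u_88 = 45·170 + 135·34 = 208
u_89 = 45·208 + 135·170 = 54
u_90 = 45·54 + 135·208 = 46
u_91 = 45·46 + 135·54 = 144
u_92 = 45·144 + 135·46 = 146
u_93 = 45·146 + 135·144 = 154
u_94 = 45·154 + 135·146 = 16
u_95 = 45·16 + 135·154 = 6
u_96 = 45·6 + 135·16 = 126
u_97 = 45·126 + 135·6 = 80
u_98 = 45·80 + 135·126 = 130
u_99 = 45·130 + 135·80 = 10
u_100 = 45·10 + 135·130 = 80
u_101 = 45·80 + 135·10 = 86
u_102 = 45·86 + 135·80 = 78
u_103 = 45·78 + 135·86 = 16
u_104 = 45·16 + 135·78 = 242
u_105 = 45·242 + 135·16 = 250
u_106 = 45·250 + 135·242 = 144
u_107 = 45·144 + 135·250 = 38
u_108 = 45·38 + 135·144 = 158
u_109 = 45·158 + 135·38 = 208
u_110 = 45·208 + 135·158 = 226
u_111 = 45·226 + 135·208 = 106
u_112 = 45·106 + 135·226 = 208
u_113 = 45·208 + 135·106 = 118
u_114 = 45·118 + 135·208 = 110
u_115 = 45·110 + 135·118 = 144
u_116 = 45·144 + 135·110 = 82
u_117 = 45·82 + 135·144 = 90
u_118 = 45·90 + 135·82 = 16
u_119 = 45·16 + 135·90 = 70
u_120 = 45·70 + 135·16 = 190
u_121 = 45·190 + 135·70 = 80
u_122 = 45·80 + 135·190 = 66
u_123 = 45·66 + 135·80 = 202
u_124 = 45·202 + 135·66 = 80
u_125 = 45·80 + 135·202 = 150
u_126 = 45·150 + 135·80 = 142
u_127 = 45·142 + 135·150 = 16

16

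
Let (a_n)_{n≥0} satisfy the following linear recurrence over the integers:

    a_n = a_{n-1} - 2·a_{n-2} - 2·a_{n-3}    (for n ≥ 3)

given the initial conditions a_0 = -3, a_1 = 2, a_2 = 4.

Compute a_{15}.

2086

a_3 = 1·4 + -2·2 + -2·-3 = 6
a_4 = 1·6 + -2·4 + -2·2 = -6
a_5 = 1·-6 + -2·6 + -2·4 = -26
a_6 = 1·-26 + -2·-6 + -2·6 = -26
a_7 = 1·-26 + -2·-26 + -2·-6 = 38
a_8 = 1·38 + -2·-26 + -2·-26 = 142
a_9 = 1·142 + -2·38 + -2·-26 = 118
a_10 = 1·118 + -2·142 + -2·38 = -242
a_11 = 1·-242 + -2·118 + -2·142 = -762
a_12 = 1·-762 + -2·-242 + -2·118 = -514
a_13 = 1·-514 + -2·-762 + -2·-242 = 1494
a_14 = 1·1494 + -2·-514 + -2·-762 = 4046
a_15 = 1·4046 + -2·1494 + -2·-514 = 2086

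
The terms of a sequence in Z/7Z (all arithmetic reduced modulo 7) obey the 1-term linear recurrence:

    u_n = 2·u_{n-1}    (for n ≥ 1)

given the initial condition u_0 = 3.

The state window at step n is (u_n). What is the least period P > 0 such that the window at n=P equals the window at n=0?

3

n=0: window = (3)
n=1: window = (6)
n=2: window = (5)
n=3: window = (3)
window at n=3 equals window at n=0 → period = 3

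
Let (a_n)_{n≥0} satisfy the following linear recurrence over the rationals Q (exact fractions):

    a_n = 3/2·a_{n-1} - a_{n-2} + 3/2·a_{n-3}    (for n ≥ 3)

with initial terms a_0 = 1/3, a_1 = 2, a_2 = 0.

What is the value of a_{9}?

741/128

a_3 = 3/2·0 + -1·2 + 3/2·1/3 = -3/2
a_4 = 3/2·-3/2 + -1·0 + 3/2·2 = 3/4
a_5 = 3/2·3/4 + -1·-3/2 + 3/2·0 = 21/8
a_6 = 3/2·21/8 + -1·3/4 + 3/2·-3/2 = 15/16
a_7 = 3/2·15/16 + -1·21/8 + 3/2·3/4 = -3/32
a_8 = 3/2·-3/32 + -1·15/16 + 3/2·21/8 = 183/64
a_9 = 3/2·183/64 + -1·-3/32 + 3/2·15/16 = 741/128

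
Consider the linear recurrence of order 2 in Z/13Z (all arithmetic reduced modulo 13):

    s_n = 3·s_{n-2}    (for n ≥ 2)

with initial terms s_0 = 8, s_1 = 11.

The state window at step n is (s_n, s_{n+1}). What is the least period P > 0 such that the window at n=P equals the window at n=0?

6

n=0: window = (8, 11)
n=1: window = (11, 11)
n=2: window = (11, 7)
n=3: window = (7, 7)
n=4: window = (7, 8)
n=5: window = (8, 8)
n=6: window = (8, 11)
window at n=6 equals window at n=0 → period = 6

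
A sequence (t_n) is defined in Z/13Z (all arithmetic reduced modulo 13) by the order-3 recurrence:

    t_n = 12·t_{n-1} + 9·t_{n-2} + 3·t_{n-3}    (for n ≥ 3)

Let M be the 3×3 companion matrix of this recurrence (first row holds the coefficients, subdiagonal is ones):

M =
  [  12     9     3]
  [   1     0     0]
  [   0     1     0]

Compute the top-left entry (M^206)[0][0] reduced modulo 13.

(M^206)[0][0] is the top entry after applying M 206 times to the unit state (1, 0, 0). Equivalently it is h_{208} for the auxiliary sequence (h_n) obeying the same recurrence with h_2 = 1 and h_i = 0 for 0 ≤ i < 2:
h_3 = 12·1 + 9·0 + 3·0 = 12
h_4 = 12·12 + 9·1 + 3·0 = 10
h_5 = 12·10 + 9·12 + 3·1 = 10
h_6 = 12·10 + 9·10 + 3·12 = 12
h_7 = 12·12 + 9·10 + 3·10 = 4
h_8 = 12·4 + 9·12 + 3·10 = 4
Continuing the recurrence:
  h_9 = 3;  h_10 = 6;  h_11 = 7;  h_12 = 4;  h_13 = 12;  h_14 = 6
  h_15 = 10;  h_16 = 2;  h_17 = 2;  h_18 = 7;  h_19 = 4;  h_20 = 0
  h_21 = 5;  h_22 = 7;  h_23 = 12;  h_24 = 1;  h_25 = 11;  h_26 = 8
  h_27 = 3;  h_28 = 11;  h_29 = 1;  h_30 = 3;  h_31 = 0;  h_32 = 4
  h_33 = 5;  h_34 = 5;  h_35 = 0;  h_36 = 8;  h_37 = 7;  h_38 = 0
  h_39 = 9;  h_40 = 12;  h_41 = 4;  h_42 = 1;  h_43 = 6;  h_44 = 2
  h_45 = 3;  h_46 = 7;  h_47 = 0;  h_48 = 7;  h_49 = 1;  h_50 = 10
  h_51 = 7;  h_52 = 8;  h_53 = 7;  h_54 = 8;  h_55 = 1;  h_56 = 1
  h_57 = 6;  h_58 = 6;  h_59 = 12;  h_60 = 8;  h_61 = 1;  h_62 = 3
  h_63 = 4;  h_64 = 0;  h_65 = 6;  h_66 = 6;  h_67 = 9;  h_68 = 11
  h_69 = 10;  h_70 = 12;  h_71 = 7;  h_72 = 1;  h_73 = 7;  h_74 = 10
  h_75 = 4;  h_76 = 3;  h_77 = 11;  h_78 = 2;  h_79 = 2;  h_80 = 10
  h_81 = 1;  h_82 = 4;  h_83 = 9;  h_84 = 4;  h_85 = 11;  h_86 = 0
  h_87 = 7;  h_88 = 0;  h_89 = 11;  h_90 = 10;  h_91 = 11;  h_92 = 8
  h_93 = 4;  h_94 = 10;  h_95 = 11;  h_96 = 0;  h_97 = 12;  h_98 = 8
  h_99 = 9;  h_100 = 8;  h_101 = 6;  h_102 = 2;  h_103 = 11;  h_104 = 12
  h_105 = 2;  h_106 = 9;  h_107 = 6;  h_108 = 3;  h_109 = 0;  h_110 = 6
  h_111 = 3;  h_112 = 12;  h_113 = 7;  h_114 = 6;  h_115 = 2;  h_116 = 8
  h_117 = 2;  h_118 = 11;  h_119 = 5;  h_120 = 9;  h_121 = 4;  h_122 = 1
  h_123 = 10;  h_124 = 11;  h_125 = 4;  h_126 = 8;  h_127 = 9;  h_128 = 10
  h_129 = 4;  h_130 = 9;  h_131 = 5;  h_132 = 10;  h_133 = 10;  h_134 = 4
  h_135 = 12;  h_136 = 2;  h_137 = 1;  h_138 = 1;  h_139 = 1;  h_140 = 11
  h_141 = 1;  h_142 = 10;  h_143 = 6;  h_144 = 9;  h_145 = 10;  h_146 = 11
  h_147 = 2;  h_148 = 10;  h_149 = 2;  h_150 = 3;  h_151 = 6;  h_152 = 1
  h_153 = 10;  h_154 = 4;  h_155 = 11;  h_156 = 3;  h_157 = 4;  h_158 = 4
  h_159 = 2;  h_160 = 7;  h_161 = 10;  h_162 = 7;  h_163 = 0;  h_164 = 2
  h_165 = 6;  h_166 = 12;  h_167 = 9;  h_168 = 0;  h_169 = 0;  h_170 = 1
  h_171 = 12;  h_172 = 10;  h_173 = 10;  h_174 = 12;  h_175 = 4;  h_176 = 4
  h_177 = 3;  h_178 = 6;  h_179 = 7;  h_180 = 4;  h_181 = 12;  h_182 = 6
  h_183 = 10;  h_184 = 2;  h_185 = 2;  h_186 = 7;  h_187 = 4;  h_188 = 0
  h_189 = 5;  h_190 = 7;  h_191 = 12;  h_192 = 1;  h_193 = 11;  h_194 = 8
  h_195 = 3;  h_196 = 11;  h_197 = 1;  h_198 = 3;  h_199 = 0;  h_200 = 4
  h_201 = 5;  h_202 = 5;  h_203 = 0;  h_204 = 8;  h_205 = 7;  h_206 = 0
h_207 = 12·0 + 9·7 + 3·8 = 9
h_208 = 12·9 + 9·0 + 3·7 = 12

12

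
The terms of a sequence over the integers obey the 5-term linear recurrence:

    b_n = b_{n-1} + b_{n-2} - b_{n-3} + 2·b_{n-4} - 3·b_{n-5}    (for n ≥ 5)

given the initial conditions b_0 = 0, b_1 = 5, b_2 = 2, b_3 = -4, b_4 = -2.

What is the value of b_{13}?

b_5 = 1·-2 + 1·-4 + -1·2 + 2·5 + -3·0 = 2
b_6 = 1·2 + 1·-2 + -1·-4 + 2·2 + -3·5 = -7
b_7 = 1·-7 + 1·2 + -1·-2 + 2·-4 + -3·2 = -17
b_8 = 1·-17 + 1·-7 + -1·2 + 2·-2 + -3·-4 = -18
b_9 = 1·-18 + 1·-17 + -1·-7 + 2·2 + -3·-2 = -18
b_10 = 1·-18 + 1·-18 + -1·-17 + 2·-7 + -3·2 = -39
b_11 = 1·-39 + 1·-18 + -1·-18 + 2·-17 + -3·-7 = -52
b_12 = 1·-52 + 1·-39 + -1·-18 + 2·-18 + -3·-17 = -58
b_13 = 1·-58 + 1·-52 + -1·-39 + 2·-18 + -3·-18 = -53

-53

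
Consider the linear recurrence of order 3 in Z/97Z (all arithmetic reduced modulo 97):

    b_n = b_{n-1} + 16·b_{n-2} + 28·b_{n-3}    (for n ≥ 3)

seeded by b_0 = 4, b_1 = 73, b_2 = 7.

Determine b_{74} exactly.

b_3 = 1·7 + 16·73 + 28·4 = 26
b_4 = 1·26 + 16·7 + 28·73 = 48
b_5 = 1·48 + 16·26 + 28·7 = 78
b_6 = 1·78 + 16·48 + 28·26 = 22
b_7 = 1·22 + 16·78 + 28·48 = 92
b_8 = 1·92 + 16·22 + 28·78 = 9
b_9 = 1·9 + 16·92 + 28·22 = 60
b_10 = 1·60 + 16·9 + 28·92 = 64
b_11 = 1·64 + 16·60 + 28·9 = 15
b_12 = 1·15 + 16·64 + 28·60 = 3
b_13 = 1·3 + 16·15 + 28·64 = 95
b_14 = 1·95 + 16·3 + 28·15 = 78
b_15 = 1·78 + 16·95 + 28·3 = 33
b_16 = 1·33 + 16·78 + 28·95 = 61
b_17 = 1·61 + 16·33 + 28·78 = 57
b_18 = 1·57 + 16·61 + 28·33 = 17
b_19 = 1·17 + 16·57 + 28·61 = 18
b_20 = 1·18 + 16·17 + 28·57 = 43
b_21 = 1·43 + 16·18 + 28·17 = 31
b_22 = 1·31 + 16·43 + 28·18 = 59
b_23 = 1·59 + 16·31 + 28·43 = 13
b_24 = 1·13 + 16·59 + 28·31 = 79
b_25 = 1·79 + 16·13 + 28·59 = 96
b_26 = 1·96 + 16·79 + 28·13 = 75
b_27 = 1·75 + 16·96 + 28·79 = 40
b_28 = 1·40 + 16·75 + 28·96 = 48
b_29 = 1·48 + 16·40 + 28·75 = 72
b_30 = 1·72 + 16·48 + 28·40 = 20
b_31 = 1·20 + 16·72 + 28·48 = 91
b_32 = 1·91 + 16·20 + 28·72 = 2
b_33 = 1·2 + 16·91 + 28·20 = 78
b_34 = 1·78 + 16·2 + 28·91 = 39
b_35 = 1·39 + 16·78 + 28·2 = 82
b_36 = 1·82 + 16·39 + 28·78 = 77
b_37 = 1·77 + 16·82 + 28·39 = 56
b_38 = 1·56 + 16·77 + 28·82 = 92
b_39 = 1·92 + 16·56 + 28·77 = 40
b_40 = 1·40 + 16·92 + 28·56 = 73
b_41 = 1·73 + 16·40 + 28·92 = 88
b_42 = 1·88 + 16·73 + 28·40 = 48
b_43 = 1·48 + 16·88 + 28·73 = 8
b_44 = 1·8 + 16·48 + 28·88 = 39
b_45 = 1·39 + 16·8 + 28·48 = 56
b_46 = 1·56 + 16·39 + 28·8 = 31
b_47 = 1·31 + 16·56 + 28·39 = 79
b_48 = 1·79 + 16·31 + 28·56 = 9
b_49 = 1·9 + 16·79 + 28·31 = 7
b_50 = 1·7 + 16·9 + 28·79 = 35
b_51 = 1·35 + 16·7 + 28·9 = 11
b_52 = 1·11 + 16·35 + 28·7 = 88
b_53 = 1·88 + 16·11 + 28·35 = 80
b_54 = 1·80 + 16·88 + 28·11 = 50
b_55 = 1·50 + 16·80 + 28·88 = 11
b_56 = 1·11 + 16·50 + 28·80 = 44
b_57 = 1·44 + 16·11 + 28·50 = 68
b_58 = 1·68 + 16·44 + 28·11 = 13
b_59 = 1·13 + 16·68 + 28·44 = 5
b_60 = 1·5 + 16·13 + 28·68 = 80
b_61 = 1·80 + 16·5 + 28·13 = 39
b_62 = 1·39 + 16·80 + 28·5 = 4
b_63 = 1·4 + 16·39 + 28·80 = 55
b_64 = 1·55 + 16·4 + 28·39 = 47
b_65 = 1·47 + 16·55 + 28·4 = 69
b_66 = 1·69 + 16·47 + 28·55 = 33
b_67 = 1·33 + 16·69 + 28·47 = 28
b_68 = 1·28 + 16·33 + 28·69 = 63
b_69 = 1·63 + 16·28 + 28·33 = 77
b_70 = 1·77 + 16·63 + 28·28 = 26
b_71 = 1·26 + 16·77 + 28·63 = 15
b_72 = 1·15 + 16·26 + 28·77 = 65
b_73 = 1·65 + 16·15 + 28·26 = 63
b_74 = 1·63 + 16·65 + 28·15 = 68

68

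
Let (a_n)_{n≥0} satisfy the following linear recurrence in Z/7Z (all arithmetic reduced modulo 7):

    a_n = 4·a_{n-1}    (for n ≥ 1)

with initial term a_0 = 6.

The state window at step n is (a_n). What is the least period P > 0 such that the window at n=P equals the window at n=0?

3

n=0: window = (6)
n=1: window = (3)
n=2: window = (5)
n=3: window = (6)
window at n=3 equals window at n=0 → period = 3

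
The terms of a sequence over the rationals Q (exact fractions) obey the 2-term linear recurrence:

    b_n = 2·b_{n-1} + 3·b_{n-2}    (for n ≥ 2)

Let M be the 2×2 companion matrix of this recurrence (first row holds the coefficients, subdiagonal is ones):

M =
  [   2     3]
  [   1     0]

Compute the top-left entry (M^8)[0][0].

(M^8)[0][0] is the top entry after applying M 8 times to the unit state (1, 0). Equivalently it is h_{9} for the auxiliary sequence (h_n) obeying the same recurrence with h_1 = 1 and h_i = 0 for 0 ≤ i < 1:
h_2 = 2·1 + 3·0 = 2
h_3 = 2·2 + 3·1 = 7
h_4 = 2·7 + 3·2 = 20
h_5 = 2·20 + 3·7 = 61
h_6 = 2·61 + 3·20 = 182
h_7 = 2·182 + 3·61 = 547
h_8 = 2·547 + 3·182 = 1640
h_9 = 2·1640 + 3·547 = 4921

4921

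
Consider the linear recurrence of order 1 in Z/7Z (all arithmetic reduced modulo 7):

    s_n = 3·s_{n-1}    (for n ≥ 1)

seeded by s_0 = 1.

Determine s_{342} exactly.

1

s_1 = 3·1 = 3
s_2 = 3·3 = 2
s_3 = 3·2 = 6
s_4 = 3·6 = 4
s_5 = 3·4 = 5
s_6 = 3·5 = 1
(s_6) = (1) = (s_0), so the sequence has period 6.
342 ≡ 0 (mod 6), hence s_342 = s_0 = 1.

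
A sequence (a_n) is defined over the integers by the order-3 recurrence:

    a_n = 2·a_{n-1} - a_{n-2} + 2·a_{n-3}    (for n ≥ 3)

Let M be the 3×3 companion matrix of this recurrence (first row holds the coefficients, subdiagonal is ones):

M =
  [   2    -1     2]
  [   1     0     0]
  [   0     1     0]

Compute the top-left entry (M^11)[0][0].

1638

(M^11)[0][0] is the top entry after applying M 11 times to the unit state (1, 0, 0). Equivalently it is h_{13} for the auxiliary sequence (h_n) obeying the same recurrence with h_2 = 1 and h_i = 0 for 0 ≤ i < 2:
h_3 = 2·1 + -1·0 + 2·0 = 2
h_4 = 2·2 + -1·1 + 2·0 = 3
h_5 = 2·3 + -1·2 + 2·1 = 6
h_6 = 2·6 + -1·3 + 2·2 = 13
h_7 = 2·13 + -1·6 + 2·3 = 26
h_8 = 2·26 + -1·13 + 2·6 = 51
h_9 = 2·51 + -1·26 + 2·13 = 102
h_10 = 2·102 + -1·51 + 2·26 = 205
h_11 = 2·205 + -1·102 + 2·51 = 410
h_12 = 2·410 + -1·205 + 2·102 = 819
h_13 = 2·819 + -1·410 + 2·205 = 1638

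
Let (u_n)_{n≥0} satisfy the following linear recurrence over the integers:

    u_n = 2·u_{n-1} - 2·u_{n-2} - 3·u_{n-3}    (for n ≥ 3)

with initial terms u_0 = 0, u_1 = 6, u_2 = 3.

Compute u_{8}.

u_3 = 2·3 + -2·6 + -3·0 = -6
u_4 = 2·-6 + -2·3 + -3·6 = -36
u_5 = 2·-36 + -2·-6 + -3·3 = -69
u_6 = 2·-69 + -2·-36 + -3·-6 = -48
u_7 = 2·-48 + -2·-69 + -3·-36 = 150
u_8 = 2·150 + -2·-48 + -3·-69 = 603

603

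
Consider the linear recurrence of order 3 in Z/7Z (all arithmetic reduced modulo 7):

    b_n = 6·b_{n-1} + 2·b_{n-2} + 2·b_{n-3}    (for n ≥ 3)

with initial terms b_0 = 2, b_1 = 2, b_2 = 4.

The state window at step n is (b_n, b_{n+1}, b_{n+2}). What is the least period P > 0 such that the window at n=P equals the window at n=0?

6

n=0: window = (2, 2, 4)
n=1: window = (2, 4, 4)
n=2: window = (4, 4, 1)
n=3: window = (4, 1, 1)
n=4: window = (1, 1, 2)
n=5: window = (1, 2, 2)
n=6: window = (2, 2, 4)
window at n=6 equals window at n=0 → period = 6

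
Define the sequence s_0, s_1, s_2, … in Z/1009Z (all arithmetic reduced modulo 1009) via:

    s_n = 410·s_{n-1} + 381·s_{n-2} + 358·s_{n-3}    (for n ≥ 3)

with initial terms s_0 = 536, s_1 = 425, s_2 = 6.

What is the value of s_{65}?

s_3 = 410·6 + 381·425 + 358·536 = 96
s_4 = 410·96 + 381·6 + 358·425 = 68
s_5 = 410·68 + 381·96 + 358·6 = 10
s_6 = 410·10 + 381·68 + 358·96 = 809
s_7 = 410·809 + 381·10 + 358·68 = 640
s_8 = 410·640 + 381·809 + 358·10 = 88
s_9 = 410·88 + 381·640 + 358·809 = 466
s_10 = 410·466 + 381·88 + 358·640 = 667
s_11 = 410·667 + 381·466 + 358·88 = 218
s_12 = 410·218 + 381·667 + 358·466 = 790
s_13 = 410·790 + 381·218 + 358·667 = 993
s_14 = 410·993 + 381·790 + 358·218 = 153
s_15 = 410·153 + 381·993 + 358·790 = 430
s_16 = 410·430 + 381·153 + 358·993 = 831
s_17 = 410·831 + 381·430 + 358·153 = 328
s_18 = 410·328 + 381·831 + 358·430 = 640
s_19 = 410·640 + 381·328 + 358·831 = 764
s_20 = 410·764 + 381·640 + 358·328 = 492
s_21 = 410·492 + 381·764 + 358·640 = 489
s_22 = 410·489 + 381·492 + 358·764 = 559
s_23 = 410·559 + 381·489 + 358·492 = 361
s_24 = 410·361 + 381·559 + 358·489 = 272
s_25 = 410·272 + 381·361 + 358·559 = 178
s_26 = 410·178 + 381·272 + 358·361 = 123
s_27 = 410·123 + 381·178 + 358·272 = 707
s_28 = 410·707 + 381·123 + 358·178 = 893
s_29 = 410·893 + 381·707 + 358·123 = 474
s_30 = 410·474 + 381·893 + 358·707 = 659
s_31 = 410·659 + 381·474 + 358·893 = 611
s_32 = 410·611 + 381·659 + 358·474 = 296
s_33 = 410·296 + 381·611 + 358·659 = 817
s_34 = 410·817 + 381·296 + 358·611 = 544
s_35 = 410·544 + 381·817 + 358·296 = 579
s_36 = 410·579 + 381·544 + 358·817 = 570
s_37 = 410·570 + 381·579 + 358·544 = 264
s_38 = 410·264 + 381·570 + 358·579 = 949
s_39 = 410·949 + 381·264 + 358·570 = 551
s_40 = 410·551 + 381·949 + 358·264 = 916
s_41 = 410·916 + 381·551 + 358·949 = 989
s_42 = 410·989 + 381·916 + 358·551 = 257
s_43 = 410·257 + 381·989 + 358·916 = 889
s_44 = 410·889 + 381·257 + 358·989 = 188
s_45 = 410·188 + 381·889 + 358·257 = 268
s_46 = 410·268 + 381·188 + 358·889 = 315
s_47 = 410·315 + 381·268 + 358·188 = 907
s_48 = 410·907 + 381·315 + 358·268 = 591
s_49 = 410·591 + 381·907 + 358·315 = 401
s_50 = 410·401 + 381·591 + 358·907 = 924
s_51 = 410·924 + 381·401 + 358·591 = 575
s_52 = 410·575 + 381·924 + 358·401 = 836
s_53 = 410·836 + 381·575 + 358·924 = 671
s_54 = 410·671 + 381·836 + 358·575 = 348
s_55 = 410·348 + 381·671 + 358·836 = 400
s_56 = 410·400 + 381·348 + 358·671 = 18
s_57 = 410·18 + 381·400 + 358·348 = 835
s_58 = 410·835 + 381·18 + 358·400 = 16
s_59 = 410·16 + 381·835 + 358·18 = 187
s_60 = 410·187 + 381·16 + 358·835 = 294
s_61 = 410·294 + 381·187 + 358·16 = 760
s_62 = 410·760 + 381·294 + 358·187 = 186
s_63 = 410·186 + 381·760 + 358·294 = 878
s_64 = 410·878 + 381·186 + 358·760 = 662
s_65 = 410·662 + 381·878 + 358·186 = 532

532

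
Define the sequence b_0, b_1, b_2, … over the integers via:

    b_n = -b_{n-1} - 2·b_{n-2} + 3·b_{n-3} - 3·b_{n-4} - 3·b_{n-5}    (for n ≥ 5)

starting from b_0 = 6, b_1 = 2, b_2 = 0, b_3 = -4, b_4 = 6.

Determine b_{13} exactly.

b_5 = -1·6 + -2·-4 + 3·0 + -3·2 + -3·6 = -22
b_6 = -1·-22 + -2·6 + 3·-4 + -3·0 + -3·2 = -8
b_7 = -1·-8 + -2·-22 + 3·6 + -3·-4 + -3·0 = 82
b_8 = -1·82 + -2·-8 + 3·-22 + -3·6 + -3·-4 = -138
b_9 = -1·-138 + -2·82 + 3·-8 + -3·-22 + -3·6 = -2
b_10 = -1·-2 + -2·-138 + 3·82 + -3·-8 + -3·-22 = 614
b_11 = -1·614 + -2·-2 + 3·-138 + -3·82 + -3·-8 = -1246
b_12 = -1·-1246 + -2·614 + 3·-2 + -3·-138 + -3·82 = 180
b_13 = -1·180 + -2·-1246 + 3·614 + -3·-2 + -3·-138 = 4574

4574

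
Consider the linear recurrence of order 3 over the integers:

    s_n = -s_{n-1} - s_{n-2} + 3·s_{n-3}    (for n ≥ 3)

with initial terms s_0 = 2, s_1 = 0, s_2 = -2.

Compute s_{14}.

1270

s_3 = -1·-2 + -1·0 + 3·2 = 8
s_4 = -1·8 + -1·-2 + 3·0 = -6
s_5 = -1·-6 + -1·8 + 3·-2 = -8
s_6 = -1·-8 + -1·-6 + 3·8 = 38
s_7 = -1·38 + -1·-8 + 3·-6 = -48
s_8 = -1·-48 + -1·38 + 3·-8 = -14
s_9 = -1·-14 + -1·-48 + 3·38 = 176
s_10 = -1·176 + -1·-14 + 3·-48 = -306
s_11 = -1·-306 + -1·176 + 3·-14 = 88
s_12 = -1·88 + -1·-306 + 3·176 = 746
s_13 = -1·746 + -1·88 + 3·-306 = -1752
s_14 = -1·-1752 + -1·746 + 3·88 = 1270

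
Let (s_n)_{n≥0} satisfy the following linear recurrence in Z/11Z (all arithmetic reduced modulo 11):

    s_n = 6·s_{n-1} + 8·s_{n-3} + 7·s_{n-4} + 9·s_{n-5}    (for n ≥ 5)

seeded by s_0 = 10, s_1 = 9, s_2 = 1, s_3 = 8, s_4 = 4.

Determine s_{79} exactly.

s_5 = 6·4 + 0·8 + 8·1 + 7·9 + 9·10 = 9
s_6 = 6·9 + 0·4 + 8·8 + 7·1 + 9·9 = 8
s_7 = 6·8 + 0·9 + 8·4 + 7·8 + 9·1 = 2
s_8 = 6·2 + 0·8 + 8·9 + 7·4 + 9·8 = 8
s_9 = 6·8 + 0·2 + 8·8 + 7·9 + 9·4 = 2
s_10 = 6·2 + 0·8 + 8·2 + 7·8 + 9·9 = 0
s_11 = 6·0 + 0·2 + 8·8 + 7·2 + 9·8 = 7
s_12 = 6·7 + 0·0 + 8·2 + 7·8 + 9·2 = 0
s_13 = 6·0 + 0·7 + 8·0 + 7·2 + 9·8 = 9
s_14 = 6·9 + 0·0 + 8·7 + 7·0 + 9·2 = 7
s_15 = 6·7 + 0·9 + 8·0 + 7·7 + 9·0 = 3
s_16 = 6·3 + 0·7 + 8·9 + 7·0 + 9·7 = 10
s_17 = 6·10 + 0·3 + 8·7 + 7·9 + 9·0 = 3
s_18 = 6·3 + 0·10 + 8·3 + 7·7 + 9·9 = 7
s_19 = 6·7 + 0·3 + 8·10 + 7·3 + 9·7 = 8
s_20 = 6·8 + 0·7 + 8·3 + 7·10 + 9·3 = 4
s_21 = 6·4 + 0·8 + 8·7 + 7·3 + 9·10 = 4
s_22 = 6·4 + 0·4 + 8·8 + 7·7 + 9·3 = 10
s_23 = 6·10 + 0·4 + 8·4 + 7·8 + 9·7 = 2
s_24 = 6·2 + 0·10 + 8·4 + 7·4 + 9·8 = 1
s_25 = 6·1 + 0·2 + 8·10 + 7·4 + 9·4 = 7
s_26 = 6·7 + 0·1 + 8·2 + 7·10 + 9·4 = 10
s_27 = 6·10 + 0·7 + 8·1 + 7·2 + 9·10 = 7
s_28 = 6·7 + 0·10 + 8·7 + 7·1 + 9·2 = 2
s_29 = 6·2 + 0·7 + 8·10 + 7·7 + 9·1 = 7
s_30 = 6·7 + 0·2 + 8·7 + 7·10 + 9·7 = 0
s_31 = 6·0 + 0·7 + 8·2 + 7·7 + 9·10 = 1
s_32 = 6·1 + 0·0 + 8·7 + 7·2 + 9·7 = 7
s_33 = 6·7 + 0·1 + 8·0 + 7·7 + 9·2 = 10
s_34 = 6·10 + 0·7 + 8·1 + 7·0 + 9·7 = 10
s_35 = 6·10 + 0·10 + 8·7 + 7·1 + 9·0 = 2
s_36 = 6·2 + 0·10 + 8·10 + 7·7 + 9·1 = 7
s_37 = 6·7 + 0·2 + 8·10 + 7·10 + 9·7 = 2
s_38 = 6·2 + 0·7 + 8·2 + 7·10 + 9·10 = 1
s_39 = 6·1 + 0·2 + 8·7 + 7·2 + 9·10 = 1
s_40 = 6·1 + 0·1 + 8·2 + 7·7 + 9·2 = 1
s_41 = 6·1 + 0·1 + 8·1 + 7·2 + 9·7 = 3
s_42 = 6·3 + 0·1 + 8·1 + 7·1 + 9·2 = 7
s_43 = 6·7 + 0·3 + 8·1 + 7·1 + 9·1 = 0
s_44 = 6·0 + 0·7 + 8·3 + 7·1 + 9·1 = 7
s_45 = 6·7 + 0·0 + 8·7 + 7·3 + 9·1 = 7
s_46 = 6·7 + 0·7 + 8·0 + 7·7 + 9·3 = 8
s_47 = 6·8 + 0·7 + 8·7 + 7·0 + 9·7 = 2
s_48 = 6·2 + 0·8 + 8·7 + 7·7 + 9·0 = 7
s_49 = 6·7 + 0·2 + 8·8 + 7·7 + 9·7 = 9
s_50 = 6·9 + 0·7 + 8·2 + 7·8 + 9·7 = 2
s_51 = 6·2 + 0·9 + 8·7 + 7·2 + 9·8 = 0
s_52 = 6·0 + 0·2 + 8·9 + 7·7 + 9·2 = 7
s_53 = 6·7 + 0·0 + 8·2 + 7·9 + 9·7 = 8
s_54 = 6·8 + 0·7 + 8·0 + 7·2 + 9·9 = 0
s_55 = 6·0 + 0·8 + 8·7 + 7·0 + 9·2 = 8
s_56 = 6·8 + 0·0 + 8·8 + 7·7 + 9·0 = 7
s_57 = 6·7 + 0·8 + 8·0 + 7·8 + 9·7 = 7
s_58 = 6·7 + 0·7 + 8·8 + 7·0 + 9·8 = 2
s_59 = 6·2 + 0·7 + 8·7 + 7·8 + 9·0 = 3
s_60 = 6·3 + 0·2 + 8·7 + 7·7 + 9·8 = 8
s_61 = 6·8 + 0·3 + 8·2 + 7·7 + 9·7 = 0
s_62 = 6·0 + 0·8 + 8·3 + 7·2 + 9·7 = 2
s_63 = 6·2 + 0·0 + 8·8 + 7·3 + 9·2 = 5
s_64 = 6·5 + 0·2 + 8·0 + 7·8 + 9·3 = 3
s_65 = 6·3 + 0·5 + 8·2 + 7·0 + 9·8 = 7
s_66 = 6·7 + 0·3 + 8·5 + 7·2 + 9·0 = 8
s_67 = 6·8 + 0·7 + 8·3 + 7·5 + 9·2 = 4
s_68 = 6·4 + 0·8 + 8·7 + 7·3 + 9·5 = 3
s_69 = 6·3 + 0·4 + 8·8 + 7·7 + 9·3 = 4
s_70 = 6·4 + 0·3 + 8·4 + 7·8 + 9·7 = 10
s_71 = 6·10 + 0·4 + 8·3 + 7·4 + 9·8 = 8
s_72 = 6·8 + 0·10 + 8·4 + 7·3 + 9·4 = 5
s_73 = 6·5 + 0·8 + 8·10 + 7·4 + 9·3 = 0
s_74 = 6·0 + 0·5 + 8·8 + 7·10 + 9·4 = 5
s_75 = 6·5 + 0·0 + 8·5 + 7·8 + 9·10 = 7
s_76 = 6·7 + 0·5 + 8·0 + 7·5 + 9·8 = 6
s_77 = 6·6 + 0·7 + 8·5 + 7·0 + 9·5 = 0
s_78 = 6·0 + 0·6 + 8·7 + 7·5 + 9·0 = 3
s_79 = 6·3 + 0·0 + 8·6 + 7·7 + 9·5 = 6

6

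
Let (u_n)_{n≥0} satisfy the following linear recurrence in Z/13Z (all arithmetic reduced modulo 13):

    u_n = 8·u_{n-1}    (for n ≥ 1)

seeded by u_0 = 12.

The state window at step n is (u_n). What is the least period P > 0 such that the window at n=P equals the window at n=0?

n=0: window = (12)
n=1: window = (5)
n=2: window = (1)
n=3: window = (8)
n=4: window = (12)
window at n=4 equals window at n=0 → period = 4

4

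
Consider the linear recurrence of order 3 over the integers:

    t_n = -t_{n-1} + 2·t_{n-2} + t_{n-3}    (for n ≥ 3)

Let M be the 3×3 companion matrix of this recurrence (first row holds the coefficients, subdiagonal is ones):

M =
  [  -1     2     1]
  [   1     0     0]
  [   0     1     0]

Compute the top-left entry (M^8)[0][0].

89

(M^8)[0][0] is the top entry after applying M 8 times to the unit state (1, 0, 0). Equivalently it is h_{10} for the auxiliary sequence (h_n) obeying the same recurrence with h_2 = 1 and h_i = 0 for 0 ≤ i < 2:
h_3 = -1·1 + 2·0 + 1·0 = -1
h_4 = -1·-1 + 2·1 + 1·0 = 3
h_5 = -1·3 + 2·-1 + 1·1 = -4
h_6 = -1·-4 + 2·3 + 1·-1 = 9
h_7 = -1·9 + 2·-4 + 1·3 = -14
h_8 = -1·-14 + 2·9 + 1·-4 = 28
h_9 = -1·28 + 2·-14 + 1·9 = -47
h_10 = -1·-47 + 2·28 + 1·-14 = 89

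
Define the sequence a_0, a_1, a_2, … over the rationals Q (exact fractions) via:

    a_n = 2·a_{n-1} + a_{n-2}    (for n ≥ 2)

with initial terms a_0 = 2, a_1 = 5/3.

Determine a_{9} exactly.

a_2 = 2·5/3 + 1·2 = 16/3
a_3 = 2·16/3 + 1·5/3 = 37/3
a_4 = 2·37/3 + 1·16/3 = 30
a_5 = 2·30 + 1·37/3 = 217/3
a_6 = 2·217/3 + 1·30 = 524/3
a_7 = 2·524/3 + 1·217/3 = 1265/3
a_8 = 2·1265/3 + 1·524/3 = 1018
a_9 = 2·1018 + 1·1265/3 = 7373/3

7373/3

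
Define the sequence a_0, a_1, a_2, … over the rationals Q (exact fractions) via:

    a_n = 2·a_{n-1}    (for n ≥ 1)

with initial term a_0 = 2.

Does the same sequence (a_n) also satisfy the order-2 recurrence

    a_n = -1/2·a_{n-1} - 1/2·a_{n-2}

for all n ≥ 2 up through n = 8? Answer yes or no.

Terms a_0..a_8: 2, 4, 8, 16, 32, 64, 128, 256, 512
n=2: candidate gives -3, actual a_2 = 8 ✗

no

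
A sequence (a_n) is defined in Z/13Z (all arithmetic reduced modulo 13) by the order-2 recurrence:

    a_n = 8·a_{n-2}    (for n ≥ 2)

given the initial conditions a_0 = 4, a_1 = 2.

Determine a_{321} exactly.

a_2 = 0·2 + 8·4 = 6
a_3 = 0·6 + 8·2 = 3
a_4 = 0·3 + 8·6 = 9
a_5 = 0·9 + 8·3 = 11
a_6 = 0·11 + 8·9 = 7
a_7 = 0·7 + 8·11 = 10
a_8 = 0·10 + 8·7 = 4
a_9 = 0·4 + 8·10 = 2
(a_8, a_9) = (4, 2) = (a_0, a_1), so the sequence has period 8.
321 ≡ 1 (mod 8), hence a_321 = a_1 = 2.

2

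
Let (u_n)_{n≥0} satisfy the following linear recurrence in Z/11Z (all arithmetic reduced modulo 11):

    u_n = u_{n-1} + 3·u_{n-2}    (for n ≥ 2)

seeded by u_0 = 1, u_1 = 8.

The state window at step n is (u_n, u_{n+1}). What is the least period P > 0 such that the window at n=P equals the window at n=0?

n=0: window = (1, 8)
n=1: window = (8, 0)
n=2: window = (0, 2)
n=3: window = (2, 2)
n=4: window = (2, 8)
n=5: window = (8, 3)
n=6: window = (3, 5)
n=7: window = (5, 3)
n=8: window = (3, 7)
n=9: window = (7, 5)
n=10: window = (5, 4)
n=11: window = (4, 8)
n=12: window = (8, 9)
n=13: window = (9, 0)
n=14: window = (0, 5)
n=15: window = (5, 5)
n=16: window = (5, 9)
n=17: window = (9, 2)
n=18: window = (2, 7)
n=19: window = (7, 2)
n=20: window = (2, 1)
n=21: window = (1, 7)
n=22: window = (7, 10)
n=23: window = (10, 9)
n=24: window = (9, 6)
n=25: window = (6, 0)
n=26: window = (0, 7)
n=27: window = (7, 7)
n=28: window = (7, 6)
n=29: window = (6, 5)
n=30: window = (5, 1)
n=31: window = (1, 5)
n=32: window = (5, 8)
n=33: window = (8, 1)
n=34: window = (1, 3)
n=35: window = (3, 6)
n=36: window = (6, 4)
n=37: window = (4, 0)
n=38: window = (0, 1)
n=39: window = (1, 1)
n=40: window = (1, 4)
…
n=118: window = (2, 6)
n=119: window = (6, 1)
n=120: window = (1, 8)
window at n=120 equals window at n=0 → period = 120

120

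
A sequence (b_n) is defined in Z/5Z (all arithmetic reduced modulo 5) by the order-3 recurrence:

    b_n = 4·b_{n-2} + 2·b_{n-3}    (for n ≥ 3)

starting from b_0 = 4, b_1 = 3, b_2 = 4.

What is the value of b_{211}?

4

b_3 = 0·4 + 4·3 + 2·4 = 0
b_4 = 0·0 + 4·4 + 2·3 = 2
b_5 = 0·2 + 4·0 + 2·4 = 3
b_6 = 0·3 + 4·2 + 2·0 = 3
b_7 = 0·3 + 4·3 + 2·2 = 1
b_8 = 0·1 + 4·3 + 2·3 = 3
b_9 = 0·3 + 4·1 + 2·3 = 0
b_10 = 0·0 + 4·3 + 2·1 = 4
b_11 = 0·4 + 4·0 + 2·3 = 1
b_12 = 0·1 + 4·4 + 2·0 = 1
b_13 = 0·1 + 4·1 + 2·4 = 2
b_14 = 0·2 + 4·1 + 2·1 = 1
b_15 = 0·1 + 4·2 + 2·1 = 0
b_16 = 0·0 + 4·1 + 2·2 = 3
b_17 = 0·3 + 4·0 + 2·1 = 2
b_18 = 0·2 + 4·3 + 2·0 = 2
b_19 = 0·2 + 4·2 + 2·3 = 4
b_20 = 0·4 + 4·2 + 2·2 = 2
b_21 = 0·2 + 4·4 + 2·2 = 0
b_22 = 0·0 + 4·2 + 2·4 = 1
b_23 = 0·1 + 4·0 + 2·2 = 4
b_24 = 0·4 + 4·1 + 2·0 = 4
b_25 = 0·4 + 4·4 + 2·1 = 3
b_26 = 0·3 + 4·4 + 2·4 = 4
(b_24, b_25, b_26) = (4, 3, 4) = (b_0, b_1, b_2), so the sequence has period 24.
211 ≡ 19 (mod 24), hence b_211 = b_19 = 4.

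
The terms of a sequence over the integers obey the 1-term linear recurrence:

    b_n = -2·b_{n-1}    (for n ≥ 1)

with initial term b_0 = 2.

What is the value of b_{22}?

b_1 = -2·2 = -4
b_2 = -2·-4 = 8
b_3 = -2·8 = -16
b_4 = -2·-16 = 32
b_5 = -2·32 = -64
b_6 = -2·-64 = 128
b_7 = -2·128 = -256
b_8 = -2·-256 = 512
b_9 = -2·512 = -1024
b_10 = -2·-1024 = 2048
b_11 = -2·2048 = -4096
b_12 = -2·-4096 = 8192
b_13 = -2·8192 = -16384
b_14 = -2·-16384 = 32768
b_15 = -2·32768 = -65536
b_16 = -2·-65536 = 131072
b_17 = -2·131072 = -262144
b_18 = -2·-262144 = 524288
b_19 = -2·524288 = -1048576
b_20 = -2·-1048576 = 2097152
b_21 = -2·2097152 = -4194304
b_22 = -2·-4194304 = 8388608

8388608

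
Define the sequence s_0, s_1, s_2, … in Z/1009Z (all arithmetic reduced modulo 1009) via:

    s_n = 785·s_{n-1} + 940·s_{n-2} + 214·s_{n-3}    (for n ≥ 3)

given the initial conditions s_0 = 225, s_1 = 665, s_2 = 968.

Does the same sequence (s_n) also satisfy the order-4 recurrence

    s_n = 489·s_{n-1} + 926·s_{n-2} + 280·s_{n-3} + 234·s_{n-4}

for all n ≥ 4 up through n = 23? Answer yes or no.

Terms s_0..s_23: 225, 665, 968, 350, 145, 181, 135, 409, 361, 525, 512, 1007, 786, 236, 437, 555, 967, 55, 376, 866, 705, 14, 355, 763
n=4: candidate gives 722, actual s_4 = 145 ✗

no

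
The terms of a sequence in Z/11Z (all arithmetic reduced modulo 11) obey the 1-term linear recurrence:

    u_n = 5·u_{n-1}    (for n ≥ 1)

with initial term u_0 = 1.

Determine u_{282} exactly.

3

u_1 = 5·1 = 5
u_2 = 5·5 = 3
u_3 = 5·3 = 4
u_4 = 5·4 = 9
u_5 = 5·9 = 1
(u_5) = (1) = (u_0), so the sequence has period 5.
282 ≡ 2 (mod 5), hence u_282 = u_2 = 3.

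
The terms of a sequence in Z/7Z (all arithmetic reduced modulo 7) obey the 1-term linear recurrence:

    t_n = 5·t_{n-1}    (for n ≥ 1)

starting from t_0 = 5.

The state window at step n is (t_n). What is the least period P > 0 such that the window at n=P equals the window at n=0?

6

n=0: window = (5)
n=1: window = (4)
n=2: window = (6)
n=3: window = (2)
n=4: window = (3)
n=5: window = (1)
n=6: window = (5)
window at n=6 equals window at n=0 → period = 6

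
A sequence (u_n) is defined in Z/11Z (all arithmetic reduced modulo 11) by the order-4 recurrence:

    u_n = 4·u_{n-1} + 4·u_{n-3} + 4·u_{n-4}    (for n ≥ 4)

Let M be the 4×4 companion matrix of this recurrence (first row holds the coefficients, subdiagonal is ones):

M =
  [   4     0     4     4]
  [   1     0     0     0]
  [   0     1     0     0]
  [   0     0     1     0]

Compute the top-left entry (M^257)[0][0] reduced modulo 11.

8

(M^257)[0][0] is the top entry after applying M 257 times to the unit state (1, 0, 0, 0). Equivalently it is h_{260} for the auxiliary sequence (h_n) obeying the same recurrence with h_3 = 1 and h_i = 0 for 0 ≤ i < 3:
h_4 = 4·1 + 0·0 + 4·0 + 4·0 = 4
h_5 = 4·4 + 0·1 + 4·0 + 4·0 = 5
h_6 = 4·5 + 0·4 + 4·1 + 4·0 = 2
h_7 = 4·2 + 0·5 + 4·4 + 4·1 = 6
h_8 = 4·6 + 0·2 + 4·5 + 4·4 = 5
h_9 = 4·5 + 0·6 + 4·2 + 4·5 = 4
Continuing the recurrence:
  h_10 = 4;  h_11 = 5;  h_12 = 1;  h_13 = 3;  h_14 = 4;  h_15 = 7
  h_16 = 0;  h_17 = 6;  h_18 = 2;  h_19 = 3;  h_20 = 3;  h_21 = 0
  h_22 = 9;  h_23 = 5;  h_24 = 10;  h_25 = 10;  h_26 = 8;  h_27 = 4
  h_28 = 8;  h_29 = 5;  h_30 = 2;  h_31 = 1;  h_32 = 1;  h_33 = 10
  h_34 = 8;  h_35 = 7;  h_36 = 6;  h_37 = 8;  h_38 = 4;  h_39 = 2
  h_40 = 9;  h_41 = 7;  h_42 = 8;  h_43 = 10;  h_44 = 5;  h_45 = 3
  h_46 = 7;  h_47 = 0;  h_48 = 10;  h_49 = 3;  h_50 = 7;  h_51 = 2
  h_52 = 5;  h_53 = 5;  h_54 = 1;  h_55 = 10;  h_56 = 3;  h_57 = 3
  h_58 = 1;  h_59 = 1;  h_60 = 6;  h_61 = 7;  h_62 = 3;  h_63 = 7
  h_64 = 3;  h_65 = 8;  h_66 = 6;  h_67 = 9;  h_68 = 3;  h_69 = 2
  h_70 = 2;  h_71 = 1;  h_72 = 2;  h_73 = 2;  h_74 = 9;  h_75 = 4
  h_76 = 10;  h_77 = 7;  h_78 = 3;  h_79 = 2;  h_80 = 10;  h_81 = 3
  h_82 = 10;  h_83 = 0;  h_84 = 8;  h_85 = 7;  h_86 = 2;  h_87 = 7
  h_88 = 0;  h_89 = 3;  h_90 = 4;  h_91 = 0;  h_92 = 1;  h_93 = 10
  h_94 = 1;  h_95 = 8;  h_96 = 10;  h_97 = 7;  h_98 = 9;  h_99 = 9
  h_100 = 5;  h_101 = 7;  h_102 = 1;  h_103 = 5;  h_104 = 2;  h_105 = 7
  h_106 = 8;  h_107 = 5;  h_108 = 1;  h_109 = 9;  h_110 = 0;  h_111 = 2
  h_112 = 4;  h_113 = 8;  h_114 = 7;  h_115 = 8;  h_116 = 3;  h_117 = 6
  h_118 = 7;  h_119 = 6;  h_120 = 5;  h_121 = 6;  h_122 = 10;  h_123 = 7
  h_124 = 6;  h_125 = 0;  h_126 = 2;  h_127 = 5;  h_128 = 0;  h_129 = 8
  h_130 = 5;  h_131 = 7;  h_132 = 5;  h_133 = 6;  h_134 = 6;  h_135 = 6
  h_136 = 2;  h_137 = 1;  h_138 = 8;  h_139 = 9;  h_140 = 4;  h_141 = 8
  h_142 = 1;  h_143 = 1;  h_144 = 8;  h_145 = 2;  h_146 = 5;  h_147 = 1
  h_148 = 0;  h_149 = 6;  h_150 = 4;  h_151 = 9;  h_152 = 5;  h_153 = 5
  h_154 = 6;  h_155 = 3;  h_156 = 8;  h_157 = 10;  h_158 = 10;  h_159 = 7
  h_160 = 1;  h_161 = 7;  h_162 = 8;  h_163 = 9;  h_164 = 2;  h_165 = 2
  h_166 = 10;  h_167 = 7;  h_168 = 0;  h_169 = 4;  h_170 = 7;  h_171 = 1
  h_172 = 9;  h_173 = 3;  h_174 = 0;  h_175 = 7;  h_176 = 10;  h_177 = 8
  h_178 = 5;  h_179 = 0;  h_180 = 6;  h_181 = 10;  h_182 = 5;  h_183 = 0
  h_184 = 9;  h_185 = 8;  h_186 = 8;  h_187 = 2;  h_188 = 10;  h_189 = 5
  h_190 = 5;  h_191 = 2;  h_192 = 2;  h_193 = 4;  h_194 = 0;  h_195 = 5
  h_196 = 0;  h_197 = 5;  h_198 = 7;  h_199 = 4;  h_200 = 3;  h_201 = 5
  h_202 = 9;  h_203 = 9;  h_204 = 2;  h_205 = 9;  h_206 = 9;  h_207 = 3
  h_208 = 1;  h_209 = 10;  h_210 = 0;  h_211 = 5;  h_212 = 9;  h_213 = 10
  h_214 = 5;  h_215 = 10;  h_216 = 6;  h_217 = 7;  h_218 = 0;  h_219 = 9
  h_220 = 0;  h_221 = 6;  h_222 = 5;  h_223 = 1;  h_224 = 6;  h_225 = 2
  h_226 = 10;  h_227 = 2;  h_228 = 7;  h_229 = 10;  h_230 = 0;  h_231 = 3
  h_232 = 3;  h_233 = 8;  h_234 = 0;  h_235 = 2;  h_236 = 8;  h_237 = 9
  h_238 = 0;  h_239 = 7;  h_240 = 8;  h_241 = 2;  h_242 = 3;  h_243 = 6
  h_244 = 9;  h_245 = 1;  h_246 = 7;  h_247 = 0;  h_248 = 7;  h_249 = 5
  h_250 = 4;  h_251 = 0;  h_252 = 4;  h_253 = 8;  h_254 = 4;  h_255 = 10
  h_256 = 0;  h_257 = 4;  h_258 = 6
h_259 = 4·6 + 0·4 + 4·0 + 4·10 = 9
h_260 = 4·9 + 0·6 + 4·4 + 4·0 = 8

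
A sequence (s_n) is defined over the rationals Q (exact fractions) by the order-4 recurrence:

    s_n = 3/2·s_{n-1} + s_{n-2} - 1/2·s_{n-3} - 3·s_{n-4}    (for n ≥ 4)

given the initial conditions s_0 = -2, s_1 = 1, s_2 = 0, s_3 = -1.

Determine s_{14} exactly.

-113113/512

s_4 = 3/2·-1 + 1·0 + -1/2·1 + -3·-2 = 4
s_5 = 3/2·4 + 1·-1 + -1/2·0 + -3·1 = 2
s_6 = 3/2·2 + 1·4 + -1/2·-1 + -3·0 = 15/2
s_7 = 3/2·15/2 + 1·2 + -1/2·4 + -3·-1 = 57/4
s_8 = 3/2·57/4 + 1·15/2 + -1/2·2 + -3·4 = 127/8
s_9 = 3/2·127/8 + 1·57/4 + -1/2·15/2 + -3·2 = 453/16
s_10 = 3/2·453/16 + 1·127/8 + -1/2·57/4 + -3·15/2 = 919/32
s_11 = 3/2·919/32 + 1·453/16 + -1/2·127/8 + -3·57/4 = 1325/64
s_12 = 3/2·1325/64 + 1·919/32 + -1/2·453/16 + -3·127/8 = -257/128
s_13 = 3/2·-257/128 + 1·1325/64 + -1/2·919/32 + -3·453/16 = -20891/256
s_14 = 3/2·-20891/256 + 1·-257/128 + -1/2·1325/64 + -3·919/32 = -113113/512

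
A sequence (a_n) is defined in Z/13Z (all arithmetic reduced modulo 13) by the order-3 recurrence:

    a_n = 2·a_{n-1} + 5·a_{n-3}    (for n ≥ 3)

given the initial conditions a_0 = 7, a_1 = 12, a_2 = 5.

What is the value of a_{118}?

a_3 = 2·5 + 0·12 + 5·7 = 6
a_4 = 2·6 + 0·5 + 5·12 = 7
a_5 = 2·7 + 0·6 + 5·5 = 0
a_6 = 2·0 + 0·7 + 5·6 = 4
a_7 = 2·4 + 0·0 + 5·7 = 4
a_8 = 2·4 + 0·4 + 5·0 = 8
a_9 = 2·8 + 0·4 + 5·4 = 10
a_10 = 2·10 + 0·8 + 5·4 = 1
a_11 = 2·1 + 0·10 + 5·8 = 3
a_12 = 2·3 + 0·1 + 5·10 = 4
a_13 = 2·4 + 0·3 + 5·1 = 0
a_14 = 2·0 + 0·4 + 5·3 = 2
a_15 = 2·2 + 0·0 + 5·4 = 11
a_16 = 2·11 + 0·2 + 5·0 = 9
a_17 = 2·9 + 0·11 + 5·2 = 2
a_18 = 2·2 + 0·9 + 5·11 = 7
a_19 = 2·7 + 0·2 + 5·9 = 7
a_20 = 2·7 + 0·7 + 5·2 = 11
a_21 = 2·11 + 0·7 + 5·7 = 5
a_22 = 2·5 + 0·11 + 5·7 = 6
a_23 = 2·6 + 0·5 + 5·11 = 2
a_24 = 2·2 + 0·6 + 5·5 = 3
a_25 = 2·3 + 0·2 + 5·6 = 10
a_26 = 2·10 + 0·3 + 5·2 = 4
a_27 = 2·4 + 0·10 + 5·3 = 10
a_28 = 2·10 + 0·4 + 5·10 = 5
a_29 = 2·5 + 0·10 + 5·4 = 4
a_30 = 2·4 + 0·5 + 5·10 = 6
a_31 = 2·6 + 0·4 + 5·5 = 11
a_32 = 2·11 + 0·6 + 5·4 = 3
a_33 = 2·3 + 0·11 + 5·6 = 10
a_34 = 2·10 + 0·3 + 5·11 = 10
a_35 = 2·10 + 0·10 + 5·3 = 9
a_36 = 2·9 + 0·10 + 5·10 = 3
a_37 = 2·3 + 0·9 + 5·10 = 4
a_38 = 2·4 + 0·3 + 5·9 = 1
a_39 = 2·1 + 0·4 + 5·3 = 4
a_40 = 2·4 + 0·1 + 5·4 = 2
a_41 = 2·2 + 0·4 + 5·1 = 9
a_42 = 2·9 + 0·2 + 5·4 = 12
a_43 = 2·12 + 0·9 + 5·2 = 8
a_44 = 2·8 + 0·12 + 5·9 = 9
a_45 = 2·9 + 0·8 + 5·12 = 0
a_46 = 2·0 + 0·9 + 5·8 = 1
a_47 = 2·1 + 0·0 + 5·9 = 8
a_48 = 2·8 + 0·1 + 5·0 = 3
a_49 = 2·3 + 0·8 + 5·1 = 11
a_50 = 2·11 + 0·3 + 5·8 = 10
a_51 = 2·10 + 0·11 + 5·3 = 9
a_52 = 2·9 + 0·10 + 5·11 = 8
a_53 = 2·8 + 0·9 + 5·10 = 1
a_54 = 2·1 + 0·8 + 5·9 = 8
a_55 = 2·8 + 0·1 + 5·8 = 4
a_56 = 2·4 + 0·8 + 5·1 = 0
a_57 = 2·0 + 0·4 + 5·8 = 1
a_58 = 2·1 + 0·0 + 5·4 = 9
a_59 = 2·9 + 0·1 + 5·0 = 5
a_60 = 2·5 + 0·9 + 5·1 = 2
a_61 = 2·2 + 0·5 + 5·9 = 10
a_62 = 2·10 + 0·2 + 5·5 = 6
a_63 = 2·6 + 0·10 + 5·2 = 9
a_64 = 2·9 + 0·6 + 5·10 = 3
a_65 = 2·3 + 0·9 + 5·6 = 10
a_66 = 2·10 + 0·3 + 5·9 = 0
a_67 = 2·0 + 0·10 + 5·3 = 2
a_68 = 2·2 + 0·0 + 5·10 = 2
a_69 = 2·2 + 0·2 + 5·0 = 4
a_70 = 2·4 + 0·2 + 5·2 = 5
a_71 = 2·5 + 0·4 + 5·2 = 7
a_72 = 2·7 + 0·5 + 5·4 = 8
a_73 = 2·8 + 0·7 + 5·5 = 2
a_74 = 2·2 + 0·8 + 5·7 = 0
a_75 = 2·0 + 0·2 + 5·8 = 1
a_76 = 2·1 + 0·0 + 5·2 = 12
a_77 = 2·12 + 0·1 + 5·0 = 11
a_78 = 2·11 + 0·12 + 5·1 = 1
a_79 = 2·1 + 0·11 + 5·12 = 10
a_80 = 2·10 + 0·1 + 5·11 = 10
a_81 = 2·10 + 0·10 + 5·1 = 12
a_82 = 2·12 + 0·10 + 5·10 = 9
a_83 = 2·9 + 0·12 + 5·10 = 3
a_84 = 2·3 + 0·9 + 5·12 = 1
a_85 = 2·1 + 0·3 + 5·9 = 8
a_86 = 2·8 + 0·1 + 5·3 = 5
a_87 = 2·5 + 0·8 + 5·1 = 2
a_88 = 2·2 + 0·5 + 5·8 = 5
a_89 = 2·5 + 0·2 + 5·5 = 9
a_90 = 2·9 + 0·5 + 5·2 = 2
a_91 = 2·2 + 0·9 + 5·5 = 3
a_92 = 2·3 + 0·2 + 5·9 = 12
a_93 = 2·12 + 0·3 + 5·2 = 8
a_94 = 2·8 + 0·12 + 5·3 = 5
a_95 = 2·5 + 0·8 + 5·12 = 5
a_96 = 2·5 + 0·5 + 5·8 = 11
a_97 = 2·11 + 0·5 + 5·5 = 8
a_98 = 2·8 + 0·11 + 5·5 = 2
a_99 = 2·2 + 0·8 + 5·11 = 7
a_100 = 2·7 + 0·2 + 5·8 = 2
a_101 = 2·2 + 0·7 + 5·2 = 1
a_102 = 2·1 + 0·2 + 5·7 = 11
a_103 = 2·11 + 0·1 + 5·2 = 6
a_104 = 2·6 + 0·11 + 5·1 = 4
a_105 = 2·4 + 0·6 + 5·11 = 11
a_106 = 2·11 + 0·4 + 5·6 = 0
a_107 = 2·0 + 0·11 + 5·4 = 7
a_108 = 2·7 + 0·0 + 5·11 = 4
a_109 = 2·4 + 0·7 + 5·0 = 8
a_110 = 2·8 + 0·4 + 5·7 = 12
a_111 = 2·12 + 0·8 + 5·4 = 5
a_112 = 2·5 + 0·12 + 5·8 = 11
a_113 = 2·11 + 0·5 + 5·12 = 4
a_114 = 2·4 + 0·11 + 5·5 = 7
a_115 = 2·7 + 0·4 + 5·11 = 4
a_116 = 2·4 + 0·7 + 5·4 = 2
a_117 = 2·2 + 0·4 + 5·7 = 0
a_118 = 2·0 + 0·2 + 5·4 = 7

7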